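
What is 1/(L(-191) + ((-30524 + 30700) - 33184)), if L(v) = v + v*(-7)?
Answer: -1/31862 ≈ -3.1385e-5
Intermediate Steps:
L(v) = -6*v (L(v) = v - 7*v = -6*v)
1/(L(-191) + ((-30524 + 30700) - 33184)) = 1/(-6*(-191) + ((-30524 + 30700) - 33184)) = 1/(1146 + (176 - 33184)) = 1/(1146 - 33008) = 1/(-31862) = -1/31862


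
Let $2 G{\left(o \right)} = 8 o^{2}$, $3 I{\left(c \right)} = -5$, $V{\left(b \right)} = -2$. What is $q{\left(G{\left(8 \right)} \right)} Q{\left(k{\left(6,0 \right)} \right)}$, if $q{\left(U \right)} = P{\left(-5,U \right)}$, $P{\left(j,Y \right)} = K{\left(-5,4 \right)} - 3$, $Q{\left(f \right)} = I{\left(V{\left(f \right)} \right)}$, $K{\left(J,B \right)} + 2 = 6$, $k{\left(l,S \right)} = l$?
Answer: $- \frac{5}{3} \approx -1.6667$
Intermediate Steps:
$K{\left(J,B \right)} = 4$ ($K{\left(J,B \right)} = -2 + 6 = 4$)
$I{\left(c \right)} = - \frac{5}{3}$ ($I{\left(c \right)} = \frac{1}{3} \left(-5\right) = - \frac{5}{3}$)
$Q{\left(f \right)} = - \frac{5}{3}$
$P{\left(j,Y \right)} = 1$ ($P{\left(j,Y \right)} = 4 - 3 = 1$)
$G{\left(o \right)} = 4 o^{2}$ ($G{\left(o \right)} = \frac{8 o^{2}}{2} = 4 o^{2}$)
$q{\left(U \right)} = 1$
$q{\left(G{\left(8 \right)} \right)} Q{\left(k{\left(6,0 \right)} \right)} = 1 \left(- \frac{5}{3}\right) = - \frac{5}{3}$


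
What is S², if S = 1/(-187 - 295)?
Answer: 1/232324 ≈ 4.3043e-6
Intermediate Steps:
S = -1/482 (S = 1/(-482) = -1/482 ≈ -0.0020747)
S² = (-1/482)² = 1/232324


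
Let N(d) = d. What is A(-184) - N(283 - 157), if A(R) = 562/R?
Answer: -11873/92 ≈ -129.05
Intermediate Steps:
A(-184) - N(283 - 157) = 562/(-184) - (283 - 157) = 562*(-1/184) - 1*126 = -281/92 - 126 = -11873/92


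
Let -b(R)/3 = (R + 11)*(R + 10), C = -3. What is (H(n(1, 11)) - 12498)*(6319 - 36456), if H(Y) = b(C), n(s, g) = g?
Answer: 381715242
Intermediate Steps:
b(R) = -3*(10 + R)*(11 + R) (b(R) = -3*(R + 11)*(R + 10) = -3*(11 + R)*(10 + R) = -3*(10 + R)*(11 + R))
H(Y) = -168 (H(Y) = -330 - 63*(-3) - 3*(-3)² = -330 + 189 - 3*9 = -330 + 189 - 27 = -168)
(H(n(1, 11)) - 12498)*(6319 - 36456) = (-168 - 12498)*(6319 - 36456) = -12666*(-30137) = 381715242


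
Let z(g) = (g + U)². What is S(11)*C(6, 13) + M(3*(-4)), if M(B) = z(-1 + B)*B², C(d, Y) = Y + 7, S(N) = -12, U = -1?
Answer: 27984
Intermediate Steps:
z(g) = (-1 + g)² (z(g) = (g - 1)² = (-1 + g)²)
C(d, Y) = 7 + Y
M(B) = B²*(-2 + B)² (M(B) = (-1 + (-1 + B))²*B² = (-2 + B)²*B² = B²*(-2 + B)²)
S(11)*C(6, 13) + M(3*(-4)) = -12*(7 + 13) + (3*(-4))²*(-2 + 3*(-4))² = -12*20 + (-12)²*(-2 - 12)² = -240 + 144*(-14)² = -240 + 144*196 = -240 + 28224 = 27984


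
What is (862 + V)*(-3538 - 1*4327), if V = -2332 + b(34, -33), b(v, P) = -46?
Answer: 11923340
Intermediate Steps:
V = -2378 (V = -2332 - 46 = -2378)
(862 + V)*(-3538 - 1*4327) = (862 - 2378)*(-3538 - 1*4327) = -1516*(-3538 - 4327) = -1516*(-7865) = 11923340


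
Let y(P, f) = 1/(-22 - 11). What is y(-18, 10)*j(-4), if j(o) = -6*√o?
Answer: 4*I/11 ≈ 0.36364*I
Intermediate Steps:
y(P, f) = -1/33 (y(P, f) = 1/(-33) = -1/33)
y(-18, 10)*j(-4) = -(-2)*√(-4)/11 = -(-2)*2*I/11 = -(-4)*I/11 = 4*I/11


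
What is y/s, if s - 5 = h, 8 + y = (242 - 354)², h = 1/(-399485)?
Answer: 625992995/249678 ≈ 2507.2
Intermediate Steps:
h = -1/399485 ≈ -2.5032e-6
y = 12536 (y = -8 + (242 - 354)² = -8 + (-112)² = -8 + 12544 = 12536)
s = 1997424/399485 (s = 5 - 1/399485 = 1997424/399485 ≈ 5.0000)
y/s = 12536/(1997424/399485) = 12536*(399485/1997424) = 625992995/249678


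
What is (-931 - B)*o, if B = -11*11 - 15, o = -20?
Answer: 15900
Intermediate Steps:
B = -136 (B = -121 - 15 = -136)
(-931 - B)*o = (-931 - 1*(-136))*(-20) = (-931 + 136)*(-20) = -795*(-20) = 15900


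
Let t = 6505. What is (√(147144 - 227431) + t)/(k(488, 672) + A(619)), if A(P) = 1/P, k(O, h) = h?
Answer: 4026595/415969 + 619*I*√80287/415969 ≈ 9.68 + 0.42165*I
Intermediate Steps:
(√(147144 - 227431) + t)/(k(488, 672) + A(619)) = (√(147144 - 227431) + 6505)/(672 + 1/619) = (√(-80287) + 6505)/(672 + 1/619) = (I*√80287 + 6505)/(415969/619) = (6505 + I*√80287)*(619/415969) = 4026595/415969 + 619*I*√80287/415969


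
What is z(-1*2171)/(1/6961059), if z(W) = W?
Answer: -15112459089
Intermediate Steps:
z(-1*2171)/(1/6961059) = (-1*2171)/(1/6961059) = -2171/1/6961059 = -2171*6961059 = -15112459089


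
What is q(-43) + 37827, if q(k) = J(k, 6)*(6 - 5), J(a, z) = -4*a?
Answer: 37999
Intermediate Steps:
q(k) = -4*k (q(k) = (-4*k)*(6 - 5) = -4*k*1 = -4*k)
q(-43) + 37827 = -4*(-43) + 37827 = 172 + 37827 = 37999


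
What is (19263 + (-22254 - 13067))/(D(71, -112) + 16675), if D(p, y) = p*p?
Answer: -8029/10858 ≈ -0.73945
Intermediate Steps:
D(p, y) = p²
(19263 + (-22254 - 13067))/(D(71, -112) + 16675) = (19263 + (-22254 - 13067))/(71² + 16675) = (19263 - 35321)/(5041 + 16675) = -16058/21716 = -16058*1/21716 = -8029/10858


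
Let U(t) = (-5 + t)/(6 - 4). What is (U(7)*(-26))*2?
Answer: -52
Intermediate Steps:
U(t) = -5/2 + t/2 (U(t) = (-5 + t)/2 = (-5 + t)*(½) = -5/2 + t/2)
(U(7)*(-26))*2 = ((-5/2 + (½)*7)*(-26))*2 = ((-5/2 + 7/2)*(-26))*2 = (1*(-26))*2 = -26*2 = -52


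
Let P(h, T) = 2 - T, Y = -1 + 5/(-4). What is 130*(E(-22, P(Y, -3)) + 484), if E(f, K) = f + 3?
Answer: 60450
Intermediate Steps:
Y = -9/4 (Y = -1 - ¼*5 = -1 - 5/4 = -9/4 ≈ -2.2500)
E(f, K) = 3 + f
130*(E(-22, P(Y, -3)) + 484) = 130*((3 - 22) + 484) = 130*(-19 + 484) = 130*465 = 60450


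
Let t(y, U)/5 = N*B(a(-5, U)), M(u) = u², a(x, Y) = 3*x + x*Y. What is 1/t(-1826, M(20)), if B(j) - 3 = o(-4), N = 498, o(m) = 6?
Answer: 1/22410 ≈ 4.4623e-5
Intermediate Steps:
a(x, Y) = 3*x + Y*x
B(j) = 9 (B(j) = 3 + 6 = 9)
t(y, U) = 22410 (t(y, U) = 5*(498*9) = 5*4482 = 22410)
1/t(-1826, M(20)) = 1/22410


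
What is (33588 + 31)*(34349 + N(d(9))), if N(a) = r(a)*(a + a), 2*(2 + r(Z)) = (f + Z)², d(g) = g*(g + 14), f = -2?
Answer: 293584506824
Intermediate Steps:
d(g) = g*(14 + g)
r(Z) = -2 + (-2 + Z)²/2
N(a) = a²*(-4 + a) (N(a) = (a*(-4 + a)/2)*(a + a) = (a*(-4 + a)/2)*(2*a) = a²*(-4 + a))
(33588 + 31)*(34349 + N(d(9))) = (33588 + 31)*(34349 + (9*(14 + 9))²*(-4 + 9*(14 + 9))) = 33619*(34349 + (9*23)²*(-4 + 9*23)) = 33619*(34349 + 207²*(-4 + 207)) = 33619*(34349 + 42849*203) = 33619*(34349 + 8698347) = 33619*8732696 = 293584506824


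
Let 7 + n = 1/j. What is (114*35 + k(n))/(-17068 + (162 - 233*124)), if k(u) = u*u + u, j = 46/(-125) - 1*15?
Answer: -2480364827/28167609553 ≈ -0.088057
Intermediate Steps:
j = -1921/125 (j = 46*(-1/125) - 15 = -46/125 - 15 = -1921/125 ≈ -15.368)
n = -13572/1921 (n = -7 + 1/(-1921/125) = -7 - 125/1921 = -13572/1921 ≈ -7.0651)
k(u) = u + u**2 (k(u) = u**2 + u = u + u**2)
(114*35 + k(n))/(-17068 + (162 - 233*124)) = (114*35 - 13572*(1 - 13572/1921)/1921)/(-17068 + (162 - 233*124)) = (3990 - 13572/1921*(-11651/1921))/(-17068 + (162 - 28892)) = (3990 + 158127372/3690241)/(-17068 - 28730) = (14882188962/3690241)/(-45798) = (14882188962/3690241)*(-1/45798) = -2480364827/28167609553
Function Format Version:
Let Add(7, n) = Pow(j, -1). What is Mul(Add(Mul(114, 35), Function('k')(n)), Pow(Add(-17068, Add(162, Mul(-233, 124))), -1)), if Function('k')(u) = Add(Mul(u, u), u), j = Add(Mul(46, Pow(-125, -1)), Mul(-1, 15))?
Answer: Rational(-2480364827, 28167609553) ≈ -0.088057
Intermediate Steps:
j = Rational(-1921, 125) (j = Add(Mul(46, Rational(-1, 125)), -15) = Add(Rational(-46, 125), -15) = Rational(-1921, 125) ≈ -15.368)
n = Rational(-13572, 1921) (n = Add(-7, Pow(Rational(-1921, 125), -1)) = Add(-7, Rational(-125, 1921)) = Rational(-13572, 1921) ≈ -7.0651)
Function('k')(u) = Add(u, Pow(u, 2)) (Function('k')(u) = Add(Pow(u, 2), u) = Add(u, Pow(u, 2)))
Mul(Add(Mul(114, 35), Function('k')(n)), Pow(Add(-17068, Add(162, Mul(-233, 124))), -1)) = Mul(Add(Mul(114, 35), Mul(Rational(-13572, 1921), Add(1, Rational(-13572, 1921)))), Pow(Add(-17068, Add(162, Mul(-233, 124))), -1)) = Mul(Add(3990, Mul(Rational(-13572, 1921), Rational(-11651, 1921))), Pow(Add(-17068, Add(162, -28892)), -1)) = Mul(Add(3990, Rational(158127372, 3690241)), Pow(Add(-17068, -28730), -1)) = Mul(Rational(14882188962, 3690241), Pow(-45798, -1)) = Mul(Rational(14882188962, 3690241), Rational(-1, 45798)) = Rational(-2480364827, 28167609553)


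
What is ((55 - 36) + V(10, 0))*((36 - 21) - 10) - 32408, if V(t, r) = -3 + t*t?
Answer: -31828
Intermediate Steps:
V(t, r) = -3 + t²
((55 - 36) + V(10, 0))*((36 - 21) - 10) - 32408 = ((55 - 36) + (-3 + 10²))*((36 - 21) - 10) - 32408 = (19 + (-3 + 100))*(15 - 10) - 32408 = (19 + 97)*5 - 32408 = 116*5 - 32408 = 580 - 32408 = -31828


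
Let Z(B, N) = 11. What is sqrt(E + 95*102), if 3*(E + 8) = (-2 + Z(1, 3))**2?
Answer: sqrt(9709) ≈ 98.534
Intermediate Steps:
E = 19 (E = -8 + (-2 + 11)**2/3 = -8 + (1/3)*9**2 = -8 + (1/3)*81 = -8 + 27 = 19)
sqrt(E + 95*102) = sqrt(19 + 95*102) = sqrt(19 + 9690) = sqrt(9709)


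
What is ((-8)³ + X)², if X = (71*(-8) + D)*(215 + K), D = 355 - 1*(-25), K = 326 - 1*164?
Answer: 5096246544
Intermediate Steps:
K = 162 (K = 326 - 164 = 162)
D = 380 (D = 355 + 25 = 380)
X = -70876 (X = (71*(-8) + 380)*(215 + 162) = (-568 + 380)*377 = -188*377 = -70876)
((-8)³ + X)² = ((-8)³ - 70876)² = (-512 - 70876)² = (-71388)² = 5096246544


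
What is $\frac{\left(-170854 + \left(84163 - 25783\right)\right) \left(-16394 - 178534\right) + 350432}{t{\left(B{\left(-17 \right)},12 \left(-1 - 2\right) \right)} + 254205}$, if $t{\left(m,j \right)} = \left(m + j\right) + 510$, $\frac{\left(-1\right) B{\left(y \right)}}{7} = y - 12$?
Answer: $\frac{10962341152}{127441} \approx 86019.0$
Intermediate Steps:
$B{\left(y \right)} = 84 - 7 y$ ($B{\left(y \right)} = - 7 \left(y - 12\right) = - 7 \left(-12 + y\right) = 84 - 7 y$)
$t{\left(m,j \right)} = 510 + j + m$ ($t{\left(m,j \right)} = \left(j + m\right) + 510 = 510 + j + m$)
$\frac{\left(-170854 + \left(84163 - 25783\right)\right) \left(-16394 - 178534\right) + 350432}{t{\left(B{\left(-17 \right)},12 \left(-1 - 2\right) \right)} + 254205} = \frac{\left(-170854 + \left(84163 - 25783\right)\right) \left(-16394 - 178534\right) + 350432}{\left(510 + 12 \left(-1 - 2\right) + \left(84 - -119\right)\right) + 254205} = \frac{\left(-170854 + 58380\right) \left(-194928\right) + 350432}{\left(510 + 12 \left(-3\right) + \left(84 + 119\right)\right) + 254205} = \frac{\left(-112474\right) \left(-194928\right) + 350432}{\left(510 - 36 + 203\right) + 254205} = \frac{21924331872 + 350432}{677 + 254205} = \frac{21924682304}{254882} = 21924682304 \cdot \frac{1}{254882} = \frac{10962341152}{127441}$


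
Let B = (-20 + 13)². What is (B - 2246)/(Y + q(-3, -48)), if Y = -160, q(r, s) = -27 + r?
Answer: 2197/190 ≈ 11.563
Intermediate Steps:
B = 49 (B = (-7)² = 49)
(B - 2246)/(Y + q(-3, -48)) = (49 - 2246)/(-160 + (-27 - 3)) = -2197/(-160 - 30) = -2197/(-190) = -2197*(-1/190) = 2197/190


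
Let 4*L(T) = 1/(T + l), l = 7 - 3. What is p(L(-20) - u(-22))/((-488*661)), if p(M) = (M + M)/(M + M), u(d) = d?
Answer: -1/322568 ≈ -3.1001e-6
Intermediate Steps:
l = 4
L(T) = 1/(4*(4 + T)) (L(T) = 1/(4*(T + 4)) = 1/(4*(4 + T)))
p(M) = 1 (p(M) = (2*M)/((2*M)) = (2*M)*(1/(2*M)) = 1)
p(L(-20) - u(-22))/((-488*661)) = 1/(-488*661) = 1/(-322568) = 1*(-1/322568) = -1/322568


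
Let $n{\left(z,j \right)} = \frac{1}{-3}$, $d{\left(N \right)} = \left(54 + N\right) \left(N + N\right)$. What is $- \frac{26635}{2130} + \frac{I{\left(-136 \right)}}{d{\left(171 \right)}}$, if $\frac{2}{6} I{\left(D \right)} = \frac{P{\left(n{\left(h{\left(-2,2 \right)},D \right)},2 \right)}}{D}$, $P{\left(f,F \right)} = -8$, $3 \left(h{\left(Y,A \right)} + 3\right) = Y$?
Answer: $- \frac{193569827}{15479775} \approx -12.505$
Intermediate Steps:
$d{\left(N \right)} = 2 N \left(54 + N\right)$ ($d{\left(N \right)} = \left(54 + N\right) 2 N = 2 N \left(54 + N\right)$)
$h{\left(Y,A \right)} = -3 + \frac{Y}{3}$
$n{\left(z,j \right)} = - \frac{1}{3}$
$I{\left(D \right)} = - \frac{24}{D}$ ($I{\left(D \right)} = 3 \left(- \frac{8}{D}\right) = - \frac{24}{D}$)
$- \frac{26635}{2130} + \frac{I{\left(-136 \right)}}{d{\left(171 \right)}} = - \frac{26635}{2130} + \frac{\left(-24\right) \frac{1}{-136}}{2 \cdot 171 \left(54 + 171\right)} = \left(-26635\right) \frac{1}{2130} + \frac{\left(-24\right) \left(- \frac{1}{136}\right)}{2 \cdot 171 \cdot 225} = - \frac{5327}{426} + \frac{3}{17 \cdot 76950} = - \frac{5327}{426} + \frac{3}{17} \cdot \frac{1}{76950} = - \frac{5327}{426} + \frac{1}{436050} = - \frac{193569827}{15479775}$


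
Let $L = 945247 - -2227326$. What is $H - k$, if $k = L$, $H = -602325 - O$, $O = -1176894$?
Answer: $-2598004$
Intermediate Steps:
$H = 574569$ ($H = -602325 - -1176894 = -602325 + 1176894 = 574569$)
$L = 3172573$ ($L = 945247 + 2227326 = 3172573$)
$k = 3172573$
$H - k = 574569 - 3172573 = -2598004$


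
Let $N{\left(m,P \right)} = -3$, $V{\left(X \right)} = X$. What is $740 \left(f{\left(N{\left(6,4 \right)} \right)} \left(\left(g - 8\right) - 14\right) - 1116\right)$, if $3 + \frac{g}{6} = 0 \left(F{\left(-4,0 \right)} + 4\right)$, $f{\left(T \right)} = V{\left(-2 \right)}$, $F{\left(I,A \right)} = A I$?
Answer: $-766640$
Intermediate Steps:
$f{\left(T \right)} = -2$
$g = -18$ ($g = -18 + 6 \cdot 0 \left(0 \left(-4\right) + 4\right) = -18 + 6 \cdot 0 \left(0 + 4\right) = -18 + 6 \cdot 0 \cdot 4 = -18 + 6 \cdot 0 = -18 + 0 = -18$)
$740 \left(f{\left(N{\left(6,4 \right)} \right)} \left(\left(g - 8\right) - 14\right) - 1116\right) = 740 \left(- 2 \left(\left(-18 - 8\right) - 14\right) - 1116\right) = 740 \left(- 2 \left(-26 - 14\right) - 1116\right) = 740 \left(\left(-2\right) \left(-40\right) - 1116\right) = 740 \left(80 - 1116\right) = 740 \left(-1036\right) = -766640$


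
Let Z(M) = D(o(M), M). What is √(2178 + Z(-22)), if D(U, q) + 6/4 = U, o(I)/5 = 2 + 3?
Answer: √8806/2 ≈ 46.920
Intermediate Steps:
o(I) = 25 (o(I) = 5*(2 + 3) = 5*5 = 25)
D(U, q) = -3/2 + U
Z(M) = 47/2 (Z(M) = -3/2 + 25 = 47/2)
√(2178 + Z(-22)) = √(2178 + 47/2) = √(4403/2) = √8806/2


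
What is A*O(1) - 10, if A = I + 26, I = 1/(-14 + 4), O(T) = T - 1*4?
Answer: -877/10 ≈ -87.700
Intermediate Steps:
O(T) = -4 + T (O(T) = T - 4 = -4 + T)
I = -1/10 (I = 1/(-10) = -1/10 ≈ -0.10000)
A = 259/10 (A = -1/10 + 26 = 259/10 ≈ 25.900)
A*O(1) - 10 = 259*(-4 + 1)/10 - 10 = (259/10)*(-3) - 10 = -777/10 - 10 = -877/10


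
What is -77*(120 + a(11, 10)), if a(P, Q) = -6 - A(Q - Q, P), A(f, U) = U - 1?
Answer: -8008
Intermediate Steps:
A(f, U) = -1 + U
a(P, Q) = -5 - P (a(P, Q) = -6 - (-1 + P) = -6 + (1 - P) = -5 - P)
-77*(120 + a(11, 10)) = -77*(120 + (-5 - 1*11)) = -77*(120 + (-5 - 11)) = -77*(120 - 16) = -77*104 = -8008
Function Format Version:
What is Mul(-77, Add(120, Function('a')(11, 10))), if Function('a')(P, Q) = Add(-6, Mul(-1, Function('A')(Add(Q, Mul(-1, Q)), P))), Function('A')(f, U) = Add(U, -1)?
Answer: -8008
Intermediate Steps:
Function('A')(f, U) = Add(-1, U)
Function('a')(P, Q) = Add(-5, Mul(-1, P)) (Function('a')(P, Q) = Add(-6, Mul(-1, Add(-1, P))) = Add(-6, Add(1, Mul(-1, P))) = Add(-5, Mul(-1, P)))
Mul(-77, Add(120, Function('a')(11, 10))) = Mul(-77, Add(120, Add(-5, Mul(-1, 11)))) = Mul(-77, Add(120, Add(-5, -11))) = Mul(-77, Add(120, -16)) = Mul(-77, 104) = -8008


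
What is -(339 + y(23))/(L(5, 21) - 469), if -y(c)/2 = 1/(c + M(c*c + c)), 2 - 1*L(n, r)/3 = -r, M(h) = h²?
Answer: 103302451/121890800 ≈ 0.84750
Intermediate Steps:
L(n, r) = 6 + 3*r (L(n, r) = 6 - (-3)*r = 6 + 3*r)
y(c) = -2/(c + (c + c²)²) (y(c) = -2/(c + (c*c + c)²) = -2/(c + (c² + c)²) = -2/(c + (c + c²)²))
-(339 + y(23))/(L(5, 21) - 469) = -(339 - 2/(23*(1 + 23*(1 + 23)²)))/((6 + 3*21) - 469) = -(339 - 2*1/23/(1 + 23*24²))/((6 + 63) - 469) = -(339 - 2*1/23/(1 + 23*576))/(69 - 469) = -(339 - 2*1/23/(1 + 13248))/(-400) = -(339 - 2*1/23/13249)*(-1)/400 = -(339 - 2*1/23*1/13249)*(-1)/400 = -(339 - 2/304727)*(-1)/400 = -103302451*(-1)/(304727*400) = -1*(-103302451/121890800) = 103302451/121890800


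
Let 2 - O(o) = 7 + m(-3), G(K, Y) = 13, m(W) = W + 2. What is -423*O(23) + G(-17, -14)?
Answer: 1705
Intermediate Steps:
m(W) = 2 + W
O(o) = -4 (O(o) = 2 - (7 + (2 - 3)) = 2 - (7 - 1) = 2 - 1*6 = 2 - 6 = -4)
-423*O(23) + G(-17, -14) = -423*(-4) + 13 = 1692 + 13 = 1705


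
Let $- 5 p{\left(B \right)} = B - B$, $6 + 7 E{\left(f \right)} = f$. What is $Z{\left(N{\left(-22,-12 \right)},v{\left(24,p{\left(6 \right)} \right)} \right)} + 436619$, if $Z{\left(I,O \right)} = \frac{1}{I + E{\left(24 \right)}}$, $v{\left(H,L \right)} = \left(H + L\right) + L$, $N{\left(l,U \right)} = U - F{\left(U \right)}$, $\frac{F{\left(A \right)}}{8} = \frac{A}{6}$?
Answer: $\frac{20084481}{46} \approx 4.3662 \cdot 10^{5}$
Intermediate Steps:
$F{\left(A \right)} = \frac{4 A}{3}$ ($F{\left(A \right)} = 8 \frac{A}{6} = \frac{4 A}{3}$)
$N{\left(l,U \right)} = - \frac{U}{3}$ ($N{\left(l,U \right)} = U - \frac{4 U}{3} = - \frac{U}{3}$)
$E{\left(f \right)} = - \frac{6}{7} + \frac{f}{7}$
$p{\left(B \right)} = 0$ ($p{\left(B \right)} = - \frac{B - B}{5} = \left(- \frac{1}{5}\right) 0 = 0$)
$v{\left(H,L \right)} = H + 2 L$
$Z{\left(I,O \right)} = \frac{1}{\frac{18}{7} + I}$ ($Z{\left(I,O \right)} = \frac{1}{I + \left(- \frac{6}{7} + \frac{1}{7} \cdot 24\right)} = \frac{1}{I + \left(- \frac{6}{7} + \frac{24}{7}\right)} = \frac{1}{I + \frac{18}{7}} = \frac{1}{\frac{18}{7} + I}$)
$Z{\left(N{\left(-22,-12 \right)},v{\left(24,p{\left(6 \right)} \right)} \right)} + 436619 = \frac{7}{18 + 7 \left(\left(- \frac{1}{3}\right) \left(-12\right)\right)} + 436619 = \frac{7}{18 + 7 \cdot 4} + 436619 = \frac{7}{18 + 28} + 436619 = \frac{7}{46} + 436619 = \frac{20084481}{46}$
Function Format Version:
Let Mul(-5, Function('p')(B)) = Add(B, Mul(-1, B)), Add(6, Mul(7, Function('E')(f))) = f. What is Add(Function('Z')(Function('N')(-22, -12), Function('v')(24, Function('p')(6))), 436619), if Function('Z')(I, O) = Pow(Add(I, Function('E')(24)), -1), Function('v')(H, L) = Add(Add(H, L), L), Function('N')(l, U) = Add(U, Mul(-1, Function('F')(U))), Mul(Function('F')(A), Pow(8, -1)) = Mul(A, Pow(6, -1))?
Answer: Rational(20084481, 46) ≈ 4.3662e+5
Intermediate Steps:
Function('F')(A) = Mul(Rational(4, 3), A) (Function('F')(A) = Mul(8, Mul(A, Pow(6, -1))) = Mul(8, Mul(A, Rational(1, 6))) = Mul(8, Mul(Rational(1, 6), A)) = Mul(Rational(4, 3), A))
Function('N')(l, U) = Mul(Rational(-1, 3), U) (Function('N')(l, U) = Add(U, Mul(-1, Mul(Rational(4, 3), U))) = Add(U, Mul(Rational(-4, 3), U)) = Mul(Rational(-1, 3), U))
Function('E')(f) = Add(Rational(-6, 7), Mul(Rational(1, 7), f))
Function('p')(B) = 0 (Function('p')(B) = Mul(Rational(-1, 5), Add(B, Mul(-1, B))) = Mul(Rational(-1, 5), 0) = 0)
Function('v')(H, L) = Add(H, Mul(2, L))
Function('Z')(I, O) = Pow(Add(Rational(18, 7), I), -1) (Function('Z')(I, O) = Pow(Add(I, Add(Rational(-6, 7), Mul(Rational(1, 7), 24))), -1) = Pow(Add(I, Add(Rational(-6, 7), Rational(24, 7))), -1) = Pow(Add(I, Rational(18, 7)), -1) = Pow(Add(Rational(18, 7), I), -1))
Add(Function('Z')(Function('N')(-22, -12), Function('v')(24, Function('p')(6))), 436619) = Add(Mul(7, Pow(Add(18, Mul(7, Mul(Rational(-1, 3), -12))), -1)), 436619) = Add(Mul(7, Pow(Add(18, Mul(7, 4)), -1)), 436619) = Add(Mul(7, Pow(Add(18, 28), -1)), 436619) = Add(Mul(7, Pow(46, -1)), 436619) = Add(Mul(7, Rational(1, 46)), 436619) = Add(Rational(7, 46), 436619) = Rational(20084481, 46)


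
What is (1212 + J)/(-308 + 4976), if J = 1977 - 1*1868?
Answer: 1321/4668 ≈ 0.28299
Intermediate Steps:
J = 109 (J = 1977 - 1868 = 109)
(1212 + J)/(-308 + 4976) = (1212 + 109)/(-308 + 4976) = 1321/4668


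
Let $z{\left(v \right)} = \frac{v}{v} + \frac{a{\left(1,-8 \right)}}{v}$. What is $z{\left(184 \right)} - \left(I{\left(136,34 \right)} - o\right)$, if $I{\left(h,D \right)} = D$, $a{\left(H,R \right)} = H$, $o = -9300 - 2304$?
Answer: $- \frac{2141207}{184} \approx -11637.0$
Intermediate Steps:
$o = -11604$
$z{\left(v \right)} = 1 + \frac{1}{v}$ ($z{\left(v \right)} = \frac{v}{v} + 1 \frac{1}{v} = 1 + \frac{1}{v}$)
$z{\left(184 \right)} - \left(I{\left(136,34 \right)} - o\right) = \frac{1 + 184}{184} - \left(34 - -11604\right) = \frac{1}{184} \cdot 185 - \left(34 + 11604\right) = \frac{185}{184} - 11638 = - \frac{2141207}{184}$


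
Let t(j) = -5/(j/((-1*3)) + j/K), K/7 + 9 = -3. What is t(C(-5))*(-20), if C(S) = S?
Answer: 1680/29 ≈ 57.931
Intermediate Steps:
K = -84 (K = -63 + 7*(-3) = -63 - 21 = -84)
t(j) = 420/(29*j) (t(j) = -5/(j/((-1*3)) + j/(-84)) = -5/(j/(-3) + j*(-1/84)) = -5/(j*(-⅓) - j/84) = -5/(-j/3 - j/84) = -5*(-84/(29*j)) = -(-420)/(29*j) = 420/(29*j))
t(C(-5))*(-20) = ((420/29)/(-5))*(-20) = ((420/29)*(-⅕))*(-20) = -84/29*(-20) = 1680/29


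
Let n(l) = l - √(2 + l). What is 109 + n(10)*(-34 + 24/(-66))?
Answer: -2581/11 + 756*√3/11 ≈ -115.60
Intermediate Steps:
109 + n(10)*(-34 + 24/(-66)) = 109 + (10 - √(2 + 10))*(-34 + 24/(-66)) = 109 + (10 - √12)*(-34 + 24*(-1/66)) = 109 + (10 - 2*√3)*(-34 - 4/11) = 109 + (10 - 2*√3)*(-378/11) = 109 + (-3780/11 + 756*√3/11) = -2581/11 + 756*√3/11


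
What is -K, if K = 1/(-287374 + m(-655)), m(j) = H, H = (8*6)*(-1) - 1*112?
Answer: 1/287534 ≈ 3.4778e-6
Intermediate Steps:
H = -160 (H = 48*(-1) - 112 = -48 - 112 = -160)
m(j) = -160
K = -1/287534 (K = 1/(-287374 - 160) = 1/(-287534) = -1/287534 ≈ -3.4778e-6)
-K = -1*(-1/287534) = 1/287534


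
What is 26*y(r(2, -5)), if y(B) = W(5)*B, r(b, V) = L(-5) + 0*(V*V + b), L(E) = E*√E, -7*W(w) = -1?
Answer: -130*I*√5/7 ≈ -41.527*I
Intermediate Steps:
W(w) = ⅐ (W(w) = -⅐*(-1) = ⅐)
L(E) = E^(3/2)
r(b, V) = -5*I*√5 (r(b, V) = (-5)^(3/2) + 0*(V*V + b) = -5*I*√5 + 0*(V² + b) = -5*I*√5 + 0*(b + V²) = -5*I*√5 + 0 = -5*I*√5)
y(B) = B/7
26*y(r(2, -5)) = 26*((-5*I*√5)/7) = 26*(-5*I*√5/7) = -130*I*√5/7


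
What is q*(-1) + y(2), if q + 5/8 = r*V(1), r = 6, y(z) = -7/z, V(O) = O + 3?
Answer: -215/8 ≈ -26.875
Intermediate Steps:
V(O) = 3 + O
q = 187/8 (q = -5/8 + 6*(3 + 1) = -5/8 + 6*4 = -5/8 + 24 = 187/8 ≈ 23.375)
q*(-1) + y(2) = (187/8)*(-1) - 7/2 = -187/8 - 7*1/2 = -187/8 - 7/2 = -215/8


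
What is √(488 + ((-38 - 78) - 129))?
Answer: 9*√3 ≈ 15.588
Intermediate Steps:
√(488 + ((-38 - 78) - 129)) = √(488 + (-116 - 129)) = √(488 - 245) = √243 = 9*√3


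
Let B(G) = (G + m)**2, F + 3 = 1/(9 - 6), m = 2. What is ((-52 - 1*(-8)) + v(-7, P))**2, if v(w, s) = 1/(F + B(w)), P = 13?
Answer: 8673025/4489 ≈ 1932.1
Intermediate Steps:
F = -8/3 (F = -3 + 1/(9 - 6) = -3 + 1/3 = -8/3 ≈ -2.6667)
B(G) = (2 + G)**2 (B(G) = (G + 2)**2 = (2 + G)**2)
v(w, s) = 1/(-8/3 + (2 + w)**2)
((-52 - 1*(-8)) + v(-7, P))**2 = ((-52 - 1*(-8)) + 3/(-8 + 3*(2 - 7)**2))**2 = ((-52 + 8) + 3/(-8 + 3*(-5)**2))**2 = (-44 + 3/(-8 + 3*25))**2 = (-44 + 3/(-8 + 75))**2 = (-44 + 3/67)**2 = (-2945/67)**2 = 8673025/4489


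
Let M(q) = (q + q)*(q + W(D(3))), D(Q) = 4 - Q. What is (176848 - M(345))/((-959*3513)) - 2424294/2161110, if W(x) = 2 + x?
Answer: -191205446009/173350196985 ≈ -1.1030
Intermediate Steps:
M(q) = 2*q*(3 + q) (M(q) = (q + q)*(q + (2 + (4 - 1*3))) = (2*q)*(q + (2 + (4 - 3))) = (2*q)*(q + (2 + 1)) = (2*q)*(q + 3) = (2*q)*(3 + q) = 2*q*(3 + q))
(176848 - M(345))/((-959*3513)) - 2424294/2161110 = (176848 - 2*345*(3 + 345))/((-959*3513)) - 2424294/2161110 = (176848 - 2*345*348)/(-3368967) - 2424294*1/2161110 = (176848 - 1*240120)*(-1/3368967) - 404049/360185 = (176848 - 240120)*(-1/3368967) - 404049/360185 = -63272*(-1/3368967) - 404049/360185 = 63272/3368967 - 404049/360185 = -191205446009/173350196985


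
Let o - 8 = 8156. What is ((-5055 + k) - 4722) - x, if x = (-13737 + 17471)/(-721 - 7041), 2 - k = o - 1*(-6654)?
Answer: -95443566/3881 ≈ -24593.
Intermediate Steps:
o = 8164 (o = 8 + 8156 = 8164)
k = -14816 (k = 2 - (8164 - 1*(-6654)) = 2 - (8164 + 6654) = 2 - 1*14818 = 2 - 14818 = -14816)
x = -1867/3881 (x = 3734/(-7762) = 3734*(-1/7762) = -1867/3881 ≈ -0.48106)
((-5055 + k) - 4722) - x = ((-5055 - 14816) - 4722) - 1*(-1867/3881) = (-19871 - 4722) + 1867/3881 = -24593 + 1867/3881 = -95443566/3881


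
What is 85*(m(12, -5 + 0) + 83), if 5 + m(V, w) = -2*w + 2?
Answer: 7650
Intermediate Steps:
m(V, w) = -3 - 2*w (m(V, w) = -5 + (-2*w + 2) = -5 + (2 - 2*w) = -3 - 2*w)
85*(m(12, -5 + 0) + 83) = 85*((-3 - 2*(-5 + 0)) + 83) = 85*((-3 - 2*(-5)) + 83) = 85*((-3 + 10) + 83) = 85*(7 + 83) = 85*90 = 7650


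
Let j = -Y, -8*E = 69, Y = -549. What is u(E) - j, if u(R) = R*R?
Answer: -30375/64 ≈ -474.61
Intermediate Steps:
E = -69/8 (E = -⅛*69 = -69/8 ≈ -8.6250)
u(R) = R²
j = 549 (j = -1*(-549) = 549)
u(E) - j = (-69/8)² - 1*549 = 4761/64 - 549 = -30375/64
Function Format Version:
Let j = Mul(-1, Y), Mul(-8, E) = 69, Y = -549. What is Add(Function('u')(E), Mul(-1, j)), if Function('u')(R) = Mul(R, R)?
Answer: Rational(-30375, 64) ≈ -474.61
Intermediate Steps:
E = Rational(-69, 8) (E = Mul(Rational(-1, 8), 69) = Rational(-69, 8) ≈ -8.6250)
Function('u')(R) = Pow(R, 2)
j = 549 (j = Mul(-1, -549) = 549)
Add(Function('u')(E), Mul(-1, j)) = Add(Pow(Rational(-69, 8), 2), Mul(-1, 549)) = Add(Rational(4761, 64), -549) = Rational(-30375, 64)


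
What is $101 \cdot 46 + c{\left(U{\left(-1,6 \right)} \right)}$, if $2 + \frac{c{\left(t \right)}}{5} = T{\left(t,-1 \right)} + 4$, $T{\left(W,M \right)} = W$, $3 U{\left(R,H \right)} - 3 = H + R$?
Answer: $\frac{14008}{3} \approx 4669.3$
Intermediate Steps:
$U{\left(R,H \right)} = 1 + \frac{H}{3} + \frac{R}{3}$ ($U{\left(R,H \right)} = 1 + \frac{H + R}{3} = 1 + \left(\frac{H}{3} + \frac{R}{3}\right) = 1 + \frac{H}{3} + \frac{R}{3}$)
$c{\left(t \right)} = 10 + 5 t$ ($c{\left(t \right)} = -10 + 5 \left(t + 4\right) = -10 + 5 \left(4 + t\right) = -10 + \left(20 + 5 t\right) = 10 + 5 t$)
$101 \cdot 46 + c{\left(U{\left(-1,6 \right)} \right)} = 101 \cdot 46 + \left(10 + 5 \left(1 + \frac{1}{3} \cdot 6 + \frac{1}{3} \left(-1\right)\right)\right) = 4646 + \left(10 + 5 \left(1 + 2 - \frac{1}{3}\right)\right) = 4646 + \left(10 + 5 \cdot \frac{8}{3}\right) = 4646 + \left(10 + \frac{40}{3}\right) = 4646 + \frac{70}{3} = \frac{14008}{3}$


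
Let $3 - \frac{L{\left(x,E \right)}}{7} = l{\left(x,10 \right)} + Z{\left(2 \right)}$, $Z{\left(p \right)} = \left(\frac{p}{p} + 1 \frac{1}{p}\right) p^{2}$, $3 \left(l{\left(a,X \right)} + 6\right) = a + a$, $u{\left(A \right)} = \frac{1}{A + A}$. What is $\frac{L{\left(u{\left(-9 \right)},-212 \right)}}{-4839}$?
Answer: $- \frac{574}{130653} \approx -0.0043933$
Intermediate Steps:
$u{\left(A \right)} = \frac{1}{2 A}$
$l{\left(a,X \right)} = -6 + \frac{2 a}{3}$ ($l{\left(a,X \right)} = -6 + \frac{a + a}{3} = -6 + \frac{2 a}{3}$)
$Z{\left(p \right)} = p^{2} \left(1 + \frac{1}{p}\right)$ ($Z{\left(p \right)} = \left(1 + \frac{1}{p}\right) p^{2} = p^{2} \left(1 + \frac{1}{p}\right)$)
$L{\left(x,E \right)} = 21 - \frac{14 x}{3}$ ($L{\left(x,E \right)} = 21 - 7 \left(\left(-6 + \frac{2 x}{3}\right) + 2 \left(1 + 2\right)\right) = 21 - 7 \left(\left(-6 + \frac{2 x}{3}\right) + 2 \cdot 3\right) = 21 - 7 \left(\left(-6 + \frac{2 x}{3}\right) + 6\right) = 21 - 7 \frac{2 x}{3} = 21 - \frac{14 x}{3}$)
$\frac{L{\left(u{\left(-9 \right)},-212 \right)}}{-4839} = \frac{21 - \frac{14 \frac{1}{2 \left(-9\right)}}{3}}{-4839} = \left(21 - \frac{14 \cdot \frac{1}{2} \left(- \frac{1}{9}\right)}{3}\right) \left(- \frac{1}{4839}\right) = \left(21 - - \frac{7}{27}\right) \left(- \frac{1}{4839}\right) = \left(21 + \frac{7}{27}\right) \left(- \frac{1}{4839}\right) = \frac{574}{27} \left(- \frac{1}{4839}\right) = - \frac{574}{130653}$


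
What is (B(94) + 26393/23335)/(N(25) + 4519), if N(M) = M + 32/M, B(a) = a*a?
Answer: 1031072265/530320544 ≈ 1.9442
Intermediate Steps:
B(a) = a**2
(B(94) + 26393/23335)/(N(25) + 4519) = (94**2 + 26393/23335)/((25 + 32/25) + 4519) = (8836 + 26393*(1/23335))/((25 + 32*(1/25)) + 4519) = (8836 + 26393/23335)/((25 + 32/25) + 4519) = 206214453/(23335*(657/25 + 4519)) = 206214453/(23335*(113632/25)) = (206214453/23335)*(25/113632) = 1031072265/530320544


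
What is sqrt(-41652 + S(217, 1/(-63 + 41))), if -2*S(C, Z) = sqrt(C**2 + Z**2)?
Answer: sqrt(-20159568 - 11*sqrt(22791077))/22 ≈ 204.35*I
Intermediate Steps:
S(C, Z) = -sqrt(C**2 + Z**2)/2
sqrt(-41652 + S(217, 1/(-63 + 41))) = sqrt(-41652 - sqrt(217**2 + (1/(-63 + 41))**2)/2) = sqrt(-41652 - sqrt(47089 + (1/(-22))**2)/2) = sqrt(-41652 - sqrt(47089 + (-1/22)**2)/2) = sqrt(-41652 - sqrt(47089 + 1/484)/2) = sqrt(-41652 - sqrt(22791077)/44)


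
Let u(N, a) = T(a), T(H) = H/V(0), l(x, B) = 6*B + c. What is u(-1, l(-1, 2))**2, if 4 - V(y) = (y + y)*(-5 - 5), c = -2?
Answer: 25/4 ≈ 6.2500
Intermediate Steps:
V(y) = 4 + 20*y (V(y) = 4 - (y + y)*(-5 - 5) = 4 - 2*y*(-10) = 4 - (-20)*y = 4 + 20*y)
l(x, B) = -2 + 6*B (l(x, B) = 6*B - 2 = -2 + 6*B)
T(H) = H/4 (T(H) = H/(4 + 20*0) = H/(4 + 0) = H/4)
u(N, a) = a/4
u(-1, l(-1, 2))**2 = ((-2 + 6*2)/4)**2 = ((-2 + 12)/4)**2 = ((1/4)*10)**2 = (5/2)**2 = 25/4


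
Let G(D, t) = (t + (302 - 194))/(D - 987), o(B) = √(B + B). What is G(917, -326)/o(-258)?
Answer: -109*I*√129/9030 ≈ -0.1371*I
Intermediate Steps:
o(B) = √2*√B (o(B) = √(2*B) = √2*√B)
G(D, t) = (108 + t)/(-987 + D) (G(D, t) = (t + 108)/(-987 + D) = (108 + t)/(-987 + D))
G(917, -326)/o(-258) = ((108 - 326)/(-987 + 917))/((√2*√(-258))) = (-218/(-70))/((√2*(I*√258))) = (-1/70*(-218))/((2*I*√129)) = 109*(-I*√129/258)/35 = -109*I*√129/9030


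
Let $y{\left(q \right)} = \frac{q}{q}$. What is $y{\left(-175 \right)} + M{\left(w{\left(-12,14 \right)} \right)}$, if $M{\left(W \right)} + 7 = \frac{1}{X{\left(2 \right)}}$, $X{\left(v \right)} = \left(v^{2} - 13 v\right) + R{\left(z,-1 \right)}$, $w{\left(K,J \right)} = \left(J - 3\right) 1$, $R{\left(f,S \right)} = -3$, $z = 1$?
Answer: $- \frac{151}{25} \approx -6.04$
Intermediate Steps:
$y{\left(q \right)} = 1$
$w{\left(K,J \right)} = -3 + J$ ($w{\left(K,J \right)} = \left(-3 + J\right) 1 = -3 + J$)
$X{\left(v \right)} = -3 + v^{2} - 13 v$ ($X{\left(v \right)} = \left(v^{2} - 13 v\right) - 3 = -3 + v^{2} - 13 v$)
$M{\left(W \right)} = - \frac{176}{25}$ ($M{\left(W \right)} = -7 + \frac{1}{-3 + 2^{2} - 26} = -7 + \frac{1}{-3 + 4 - 26} = -7 + \frac{1}{-25} = -7 - \frac{1}{25} = - \frac{176}{25}$)
$y{\left(-175 \right)} + M{\left(w{\left(-12,14 \right)} \right)} = 1 - \frac{176}{25} = - \frac{151}{25}$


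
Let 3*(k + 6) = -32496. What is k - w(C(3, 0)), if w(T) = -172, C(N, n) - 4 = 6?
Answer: -10666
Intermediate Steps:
C(N, n) = 10 (C(N, n) = 4 + 6 = 10)
k = -10838 (k = -6 + (⅓)*(-32496) = -6 - 10832 = -10838)
k - w(C(3, 0)) = -10838 - 1*(-172) = -10838 + 172 = -10666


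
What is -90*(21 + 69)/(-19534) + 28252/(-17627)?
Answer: -204547934/172162909 ≈ -1.1881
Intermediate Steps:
-90*(21 + 69)/(-19534) + 28252/(-17627) = -90*90*(-1/19534) + 28252*(-1/17627) = -8100*(-1/19534) - 28252/17627 = 4050/9767 - 28252/17627 = -204547934/172162909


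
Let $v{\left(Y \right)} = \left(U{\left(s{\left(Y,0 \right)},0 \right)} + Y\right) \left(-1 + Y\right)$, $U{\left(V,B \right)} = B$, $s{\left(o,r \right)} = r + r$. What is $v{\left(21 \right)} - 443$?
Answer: $-23$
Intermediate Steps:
$s{\left(o,r \right)} = 2 r$
$v{\left(Y \right)} = Y \left(-1 + Y\right)$ ($v{\left(Y \right)} = \left(0 + Y\right) \left(-1 + Y\right) = Y \left(-1 + Y\right)$)
$v{\left(21 \right)} - 443 = 21 \left(-1 + 21\right) - 443 = 21 \cdot 20 - 443 = 420 - 443 = -23$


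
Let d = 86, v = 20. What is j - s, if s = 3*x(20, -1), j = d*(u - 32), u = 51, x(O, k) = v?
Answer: 1574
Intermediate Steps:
x(O, k) = 20
j = 1634 (j = 86*(51 - 32) = 86*19 = 1634)
s = 60 (s = 3*20 = 60)
j - s = 1634 - 1*60 = 1634 - 60 = 1574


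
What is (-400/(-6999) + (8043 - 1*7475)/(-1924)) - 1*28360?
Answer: -95475280298/3366519 ≈ -28360.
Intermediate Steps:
(-400/(-6999) + (8043 - 1*7475)/(-1924)) - 1*28360 = (-400*(-1/6999) + (8043 - 7475)*(-1/1924)) - 28360 = (400/6999 + 568*(-1/1924)) - 28360 = (400/6999 - 142/481) - 28360 = -801458/3366519 - 28360 = -95475280298/3366519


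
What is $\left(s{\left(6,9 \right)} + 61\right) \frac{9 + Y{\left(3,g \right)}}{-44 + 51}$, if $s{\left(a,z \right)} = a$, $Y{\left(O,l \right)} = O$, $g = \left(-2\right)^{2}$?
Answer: $\frac{804}{7} \approx 114.86$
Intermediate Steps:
$g = 4$
$\left(s{\left(6,9 \right)} + 61\right) \frac{9 + Y{\left(3,g \right)}}{-44 + 51} = \left(6 + 61\right) \frac{9 + 3}{-44 + 51} = 67 \cdot \frac{12}{7} = \frac{804}{7}$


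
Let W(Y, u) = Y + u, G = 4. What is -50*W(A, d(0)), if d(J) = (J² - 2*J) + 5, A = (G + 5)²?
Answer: -4300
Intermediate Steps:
A = 81 (A = (4 + 5)² = 9² = 81)
d(J) = 5 + J² - 2*J
-50*W(A, d(0)) = -50*(81 + (5 + 0² - 2*0)) = -50*(81 + (5 + 0 + 0)) = -50*(81 + 5) = -50*86 = -4300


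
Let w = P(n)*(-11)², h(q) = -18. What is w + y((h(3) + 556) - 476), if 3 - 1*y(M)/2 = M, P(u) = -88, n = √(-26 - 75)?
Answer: -10766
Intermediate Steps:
n = I*√101 (n = √(-101) = I*√101 ≈ 10.05*I)
y(M) = 6 - 2*M
w = -10648 (w = -88*(-11)² = -88*121 = -10648)
w + y((h(3) + 556) - 476) = -10648 + (6 - 2*((-18 + 556) - 476)) = -10648 + (6 - 2*(538 - 476)) = -10648 + (6 - 2*62) = -10648 + (6 - 124) = -10648 - 118 = -10766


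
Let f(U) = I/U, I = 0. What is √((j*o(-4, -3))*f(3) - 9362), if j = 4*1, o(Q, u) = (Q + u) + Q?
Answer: I*√9362 ≈ 96.757*I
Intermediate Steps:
o(Q, u) = u + 2*Q
j = 4
f(U) = 0 (f(U) = 0/U = 0)
√((j*o(-4, -3))*f(3) - 9362) = √((4*(-3 + 2*(-4)))*0 - 9362) = √((4*(-3 - 8))*0 - 9362) = √((4*(-11))*0 - 9362) = √(-44*0 - 9362) = √(0 - 9362) = √(-9362) = I*√9362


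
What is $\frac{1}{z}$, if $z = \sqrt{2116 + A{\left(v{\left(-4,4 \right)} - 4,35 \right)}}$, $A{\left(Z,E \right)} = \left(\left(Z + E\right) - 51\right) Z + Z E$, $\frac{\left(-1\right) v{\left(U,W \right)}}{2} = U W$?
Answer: $\frac{\sqrt{858}}{1716} \approx 0.01707$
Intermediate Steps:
$v{\left(U,W \right)} = - 2 U W$
$A{\left(Z,E \right)} = E Z + Z \left(-51 + E + Z\right)$ ($A{\left(Z,E \right)} = \left(\left(E + Z\right) - 51\right) Z + E Z = \left(-51 + E + Z\right) Z + E Z = Z \left(-51 + E + Z\right) + E Z = E Z + Z \left(-51 + E + Z\right)$)
$z = 2 \sqrt{858}$ ($z = \sqrt{2116 + \left(\left(-2\right) \left(-4\right) 4 - 4\right) \left(-51 - \left(4 - 32\right) + 2 \cdot 35\right)} = \sqrt{2116 + \left(32 - 4\right) \left(-51 + \left(32 - 4\right) + 70\right)} = \sqrt{2116 + 28 \left(-51 + 28 + 70\right)} = \sqrt{2116 + 28 \cdot 47} = \sqrt{2116 + 1316} = \sqrt{3432} = 2 \sqrt{858} \approx 58.583$)
$\frac{1}{z} = \frac{1}{2 \sqrt{858}} = \frac{\sqrt{858}}{1716}$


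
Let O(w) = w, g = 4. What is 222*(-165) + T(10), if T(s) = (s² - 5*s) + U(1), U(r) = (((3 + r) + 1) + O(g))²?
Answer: -36499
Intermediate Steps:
U(r) = (8 + r)² (U(r) = (((3 + r) + 1) + 4)² = ((4 + r) + 4)² = (8 + r)²)
T(s) = 81 + s² - 5*s (T(s) = (s² - 5*s) + (8 + 1)² = (s² - 5*s) + 9² = (s² - 5*s) + 81 = 81 + s² - 5*s)
222*(-165) + T(10) = 222*(-165) + (81 + 10² - 5*10) = -36630 + (81 + 100 - 50) = -36630 + 131 = -36499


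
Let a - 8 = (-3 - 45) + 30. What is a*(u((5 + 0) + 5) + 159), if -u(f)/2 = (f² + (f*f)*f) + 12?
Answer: 20650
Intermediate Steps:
a = -10 (a = 8 + ((-3 - 45) + 30) = 8 + (-48 + 30) = 8 - 18 = -10)
u(f) = -24 - 2*f² - 2*f³ (u(f) = -2*((f² + (f*f)*f) + 12) = -2*((f² + f²*f) + 12) = -2*((f² + f³) + 12) = -2*(12 + f² + f³) = -24 - 2*f² - 2*f³)
a*(u((5 + 0) + 5) + 159) = -10*((-24 - 2*((5 + 0) + 5)² - 2*((5 + 0) + 5)³) + 159) = -10*((-24 - 2*(5 + 5)² - 2*(5 + 5)³) + 159) = -10*((-24 - 2*10² - 2*10³) + 159) = -10*((-24 - 2*100 - 2*1000) + 159) = -10*((-24 - 200 - 2000) + 159) = -10*(-2224 + 159) = -10*(-2065) = 20650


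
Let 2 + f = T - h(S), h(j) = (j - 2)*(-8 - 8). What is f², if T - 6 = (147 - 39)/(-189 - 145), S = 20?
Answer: 2372664100/27889 ≈ 85075.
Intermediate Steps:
h(j) = 32 - 16*j (h(j) = (-2 + j)*(-16) = 32 - 16*j)
T = 948/167 (T = 6 + (147 - 39)/(-189 - 145) = 6 + 108/(-334) = 6 + 108*(-1/334) = 6 - 54/167 = 948/167 ≈ 5.6766)
f = 48710/167 (f = -2 + (948/167 - (32 - 16*20)) = -2 + (948/167 - (32 - 320)) = -2 + (948/167 - 1*(-288)) = -2 + (948/167 + 288) = -2 + 49044/167 = 48710/167 ≈ 291.68)
f² = (48710/167)² = 2372664100/27889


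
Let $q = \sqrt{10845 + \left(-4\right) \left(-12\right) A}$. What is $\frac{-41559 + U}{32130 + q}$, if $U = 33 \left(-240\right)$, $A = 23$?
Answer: $- \frac{75702870}{49158331} + \frac{16493 \sqrt{11949}}{344108317} \approx -1.5347$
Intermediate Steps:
$U = -7920$
$q = \sqrt{11949}$ ($q = \sqrt{10845 + \left(-4\right) \left(-12\right) 23} = \sqrt{10845 + 48 \cdot 23} = \sqrt{10845 + 1104} = \sqrt{11949} \approx 109.31$)
$\frac{-41559 + U}{32130 + q} = \frac{-41559 - 7920}{32130 + \sqrt{11949}} = - \frac{49479}{32130 + \sqrt{11949}}$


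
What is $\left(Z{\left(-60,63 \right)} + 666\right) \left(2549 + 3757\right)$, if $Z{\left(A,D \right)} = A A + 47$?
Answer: $27197778$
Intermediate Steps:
$Z{\left(A,D \right)} = 47 + A^{2}$ ($Z{\left(A,D \right)} = A^{2} + 47 = 47 + A^{2}$)
$\left(Z{\left(-60,63 \right)} + 666\right) \left(2549 + 3757\right) = \left(\left(47 + \left(-60\right)^{2}\right) + 666\right) \left(2549 + 3757\right) = \left(\left(47 + 3600\right) + 666\right) 6306 = \left(3647 + 666\right) 6306 = 4313 \cdot 6306 = 27197778$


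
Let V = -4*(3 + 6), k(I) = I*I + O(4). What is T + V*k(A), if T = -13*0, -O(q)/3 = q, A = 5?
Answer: -468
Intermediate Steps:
O(q) = -3*q
k(I) = -12 + I² (k(I) = I*I - 3*4 = I² - 12 = -12 + I²)
T = 0
V = -36 (V = -4*9 = -36)
T + V*k(A) = 0 - 36*(-12 + 5²) = 0 - 36*(-12 + 25) = 0 - 36*13 = 0 - 468 = -468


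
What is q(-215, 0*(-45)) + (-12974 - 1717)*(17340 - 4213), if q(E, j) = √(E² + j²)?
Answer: -192848542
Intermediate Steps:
q(-215, 0*(-45)) + (-12974 - 1717)*(17340 - 4213) = √((-215)² + (0*(-45))²) + (-12974 - 1717)*(17340 - 4213) = √(46225 + 0²) - 14691*13127 = √(46225 + 0) - 192848757 = √46225 - 192848757 = 215 - 192848757 = -192848542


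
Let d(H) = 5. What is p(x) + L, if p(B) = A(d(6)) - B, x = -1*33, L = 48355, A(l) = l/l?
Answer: 48389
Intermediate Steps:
A(l) = 1
x = -33
p(B) = 1 - B
p(x) + L = (1 - 1*(-33)) + 48355 = (1 + 33) + 48355 = 34 + 48355 = 48389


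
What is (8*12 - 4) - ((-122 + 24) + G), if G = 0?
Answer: 190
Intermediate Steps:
(8*12 - 4) - ((-122 + 24) + G) = (8*12 - 4) - ((-122 + 24) + 0) = (96 - 4) - (-98 + 0) = 92 - 1*(-98) = 92 + 98 = 190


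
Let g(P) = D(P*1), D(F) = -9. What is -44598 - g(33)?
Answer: -44589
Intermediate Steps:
g(P) = -9
-44598 - g(33) = -44598 - 1*(-9) = -44598 + 9 = -44589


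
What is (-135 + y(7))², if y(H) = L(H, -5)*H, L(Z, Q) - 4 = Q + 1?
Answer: 18225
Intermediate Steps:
L(Z, Q) = 5 + Q (L(Z, Q) = 4 + (Q + 1) = 4 + (1 + Q) = 5 + Q)
y(H) = 0 (y(H) = (5 - 5)*H = 0*H = 0)
(-135 + y(7))² = (-135 + 0)² = (-135)² = 18225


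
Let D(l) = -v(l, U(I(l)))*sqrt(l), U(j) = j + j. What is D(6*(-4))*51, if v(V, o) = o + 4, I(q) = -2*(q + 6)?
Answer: -7752*I*sqrt(6) ≈ -18988.0*I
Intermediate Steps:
I(q) = -12 - 2*q (I(q) = -2*(6 + q) = -12 - 2*q)
U(j) = 2*j
v(V, o) = 4 + o
D(l) = -sqrt(l)*(-20 - 4*l) (D(l) = -(4 + 2*(-12 - 2*l))*sqrt(l) = -(4 + (-24 - 4*l))*sqrt(l) = -(-20 - 4*l)*sqrt(l) = -sqrt(l)*(-20 - 4*l))
D(6*(-4))*51 = (4*sqrt(6*(-4))*(5 + 6*(-4)))*51 = (4*sqrt(-24)*(5 - 24))*51 = (4*(2*I*sqrt(6))*(-19))*51 = -152*I*sqrt(6)*51 = -7752*I*sqrt(6)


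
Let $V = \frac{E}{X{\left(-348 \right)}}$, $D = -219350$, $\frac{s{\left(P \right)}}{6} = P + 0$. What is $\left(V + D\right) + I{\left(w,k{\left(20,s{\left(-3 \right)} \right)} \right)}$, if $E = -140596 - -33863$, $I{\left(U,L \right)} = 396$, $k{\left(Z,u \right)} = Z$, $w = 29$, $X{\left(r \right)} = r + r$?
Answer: $- \frac{152285251}{696} \approx -2.188 \cdot 10^{5}$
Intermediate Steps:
$s{\left(P \right)} = 6 P$ ($s{\left(P \right)} = 6 \left(P + 0\right) = 6 P$)
$X{\left(r \right)} = 2 r$
$E = -106733$ ($E = -140596 + 33863 = -106733$)
$V = \frac{106733}{696}$ ($V = - \frac{106733}{2 \left(-348\right)} = - \frac{106733}{-696} = \left(-106733\right) \left(- \frac{1}{696}\right) = \frac{106733}{696} \approx 153.35$)
$\left(V + D\right) + I{\left(w,k{\left(20,s{\left(-3 \right)} \right)} \right)} = \left(\frac{106733}{696} - 219350\right) + 396 = - \frac{152560867}{696} + 396 = - \frac{152285251}{696}$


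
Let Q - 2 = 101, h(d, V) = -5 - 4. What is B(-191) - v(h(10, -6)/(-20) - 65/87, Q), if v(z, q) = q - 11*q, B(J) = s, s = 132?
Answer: 1162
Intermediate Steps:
h(d, V) = -9
Q = 103 (Q = 2 + 101 = 103)
B(J) = 132
v(z, q) = -10*q (v(z, q) = q - 11*q = -10*q)
B(-191) - v(h(10, -6)/(-20) - 65/87, Q) = 132 - (-10)*103 = 132 - 1*(-1030) = 132 + 1030 = 1162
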